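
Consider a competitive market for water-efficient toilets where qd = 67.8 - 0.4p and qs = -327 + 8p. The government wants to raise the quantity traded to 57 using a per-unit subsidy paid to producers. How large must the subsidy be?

Required subsidy s = 21 per unit

At q = 57, invert demand for the buyer price: pb = (67.8 − 57)/0.4 = 27; invert supply for the seller price: ps = (57 − (-327))/8 = 48.
The subsidy must fill the gap: s = ps − pb = 48 − 27 = 21.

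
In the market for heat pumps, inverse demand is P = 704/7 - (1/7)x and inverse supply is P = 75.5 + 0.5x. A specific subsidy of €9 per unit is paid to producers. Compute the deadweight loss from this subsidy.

Pre-subsidy: 704/7 - (1/7)x = 75.5 + 0.5x gives x* = 39 and P* = 95.
With the subsidy, sellers receive Ps = Pb + 9 for each unit, where Pb is the price buyers pay.
On the curves, Pb = 704/7 - (1/7)x and Ps = 75.5 + 0.5x; the wedge Ps − Pb = 9 gives 75.5 + 0.5x − (704/7 - (1/7)x) = 9, so x' = 53.
Then Pb = 704/7 − (1/7)·53 = 93 and Ps = 75.5 + 0.5·53 = 102.
The subsidy expands output by 53 − 39 = 14 past the efficient level; on those units the gap between marginal cost and willingness to pay runs from 0 up to 9.
DWL = ½ × 9 × 14 = 63.

Deadweight loss = €63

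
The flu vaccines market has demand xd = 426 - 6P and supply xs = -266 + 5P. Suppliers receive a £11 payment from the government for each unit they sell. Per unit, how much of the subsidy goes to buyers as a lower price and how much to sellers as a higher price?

Pre-subsidy: 426 - 6P = -266 + 5P gives P* = 692/11, x* = 534/11.
With the subsidy, sellers receive Ps = Pb + 11 for each unit, where Pb is the price buyers pay.
Supply in terms of Pb becomes xs = -266 + 5(Pb + 11) = -211 + 5Pb. Setting this equal to demand: 426 - 6Pb = -211 + 5Pb, so Pb = 637/11.
Sellers receive Ps = 637/11 + 11 = 758/11; x' = 426 − 6·(637/11) = 864/11.
Buyers' price falls by P* − Pb = 692/11 − 637/11 = 5; sellers' price rises by Ps − P* = 758/11 − 692/11 = 6.

Buyers gain £5 per unit; sellers gain £6 per unit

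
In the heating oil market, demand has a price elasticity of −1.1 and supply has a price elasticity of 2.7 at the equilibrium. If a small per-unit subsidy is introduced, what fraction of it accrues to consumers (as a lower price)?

Consumer share = 27/38

For a small subsidy around the equilibrium, the benefit split depends on the relative slopes, which at a point are proportional to the elasticities.
Buyer share = εs/(εs + |εd|) = 2.7/(2.7 + 1.1) = 27/38; seller share = |εd|/(εs + |εd|) = 11/38.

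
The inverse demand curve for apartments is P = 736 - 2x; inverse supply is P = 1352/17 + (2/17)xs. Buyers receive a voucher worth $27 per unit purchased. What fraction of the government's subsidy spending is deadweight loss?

Pre-subsidy: 736 - 2x = 1352/17 + (2/17)x gives x* = 310 and P* = 116.
With the rebate, buyers effectively pay Pb = Ps − 27, where Ps is the price sellers receive.
On the curves, Pb = 736 - 2x and Ps = 1352/17 + (2/17)x; the wedge Ps − Pb = 27 gives 1352/17 + (2/17)x − (736 - 2x) = 27, so x' = 322.75.
Then Pb = 736 − 2·322.75 = 90.5 and Ps = 1352/17 + (2/17)·322.75 = 117.5.
ΔCS = ½(310 + 322.75)(116 − 90.5) = 8067.5625; ΔPS = ½(310 + 322.75)(117.5 − 116) = 474.5625.
Government spending = 27 × 322.75 = 8714.25.
DWL = ½ × 27 × (322.75 − 310) = 172.125; fraction = 172.125 / 8714.25 = 51/2582.

DWL / government spending = 51/2582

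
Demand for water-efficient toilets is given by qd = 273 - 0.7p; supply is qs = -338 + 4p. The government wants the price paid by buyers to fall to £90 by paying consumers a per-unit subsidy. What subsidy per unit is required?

At a buyer price of 90, quantity demanded is 273 − 0.7·90 = 210.
Sellers supply 210 only when they receive ps with -338 + 4·ps = 210, i.e. ps = 137.
s = ps − pb = 137 − 90 = 47.

Required subsidy s = £47 per unit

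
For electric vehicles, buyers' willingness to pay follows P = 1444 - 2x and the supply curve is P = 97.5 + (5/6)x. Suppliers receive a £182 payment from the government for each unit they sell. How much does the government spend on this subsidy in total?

Government cost = 1669122/17

Pre-subsidy: 1444 - 2x = 97.5 + (5/6)x gives x* = 8079/17 and P* = 8390/17.
With the subsidy, sellers receive Ps = Pb + 182 for each unit, where Pb is the price buyers pay.
On the curves, Pb = 1444 - 2x and Ps = 97.5 + (5/6)x; the wedge Ps − Pb = 182 gives 97.5 + (5/6)x − (1444 - 2x) = 182, so x' = 9171/17.
Then Pb = 1444 − 2·(9171/17) = 6206/17 and Ps = 97.5 + (5/6)·(9171/17) = 9300/17.
Government outlay = subsidy × quantity = 182 × 9171/17 = 1669122/17.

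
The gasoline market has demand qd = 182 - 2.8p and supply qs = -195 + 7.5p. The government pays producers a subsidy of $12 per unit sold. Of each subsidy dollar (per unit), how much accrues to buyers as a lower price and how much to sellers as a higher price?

Pre-subsidy: 182 - 2.8p = -195 + 7.5p gives p* = 3770/103, q* = 8190/103.
With the subsidy, sellers receive ps = pb + 12 for each unit, where pb is the price buyers pay.
Supply in terms of pb becomes qs = -195 + 7.5(pb + 12) = -105 + 7.5pb. Setting this equal to demand: 182 - 2.8pb = -105 + 7.5pb, so pb = 2870/103.
Sellers receive ps = 2870/103 + 12 = 4106/103; q' = 182 − 2.8·(2870/103) = 10710/103.
Buyers' price falls by p* − pb = 3770/103 − 2870/103 = 900/103; sellers' price rises by ps − p* = 4106/103 − 3770/103 = 336/103.

Buyers gain 900/103 per unit; sellers gain 336/103 per unit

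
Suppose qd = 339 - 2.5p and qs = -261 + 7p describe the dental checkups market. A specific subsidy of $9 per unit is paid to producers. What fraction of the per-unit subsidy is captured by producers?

Pre-subsidy: 339 - 2.5p = -261 + 7p gives p* = 1200/19, q* = 3441/19.
With the subsidy, sellers receive ps = pb + 9 for each unit, where pb is the price buyers pay.
Supply in terms of pb becomes qs = -261 + 7(pb + 9) = -198 + 7pb. Setting this equal to demand: 339 - 2.5pb = -198 + 7pb, so pb = 1074/19.
Sellers receive ps = 1074/19 + 9 = 1245/19; q' = 339 − 2.5·(1074/19) = 3756/19.
Buyers' price falls by p* − pb = 1200/19 − 1074/19 = 126/19; sellers' price rises by ps − p* = 1245/19 − 1200/19 = 45/19.
So producers capture (45/19)/9 = 5/19 of each unit of subsidy.

Producer share = 5/19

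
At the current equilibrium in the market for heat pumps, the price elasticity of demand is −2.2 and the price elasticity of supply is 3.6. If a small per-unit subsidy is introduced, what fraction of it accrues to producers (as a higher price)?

Producer share = 11/29

For a small subsidy around the equilibrium, the benefit split depends on the relative slopes, which at a point are proportional to the elasticities.
Buyer share = εs/(εs + |εd|) = 3.6/(3.6 + 2.2) = 18/29; seller share = |εd|/(εs + |εd|) = 11/29.
So producers capture 11/29 of the subsidy.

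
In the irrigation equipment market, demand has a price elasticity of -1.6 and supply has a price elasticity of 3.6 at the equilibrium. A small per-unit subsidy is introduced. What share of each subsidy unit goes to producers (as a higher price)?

For a small subsidy around the equilibrium, the benefit split depends on the relative slopes, which at a point are proportional to the elasticities.
Buyer share = εs/(εs + |εd|) = 3.6/(3.6 + 1.6) = 9/13; seller share = |εd|/(εs + |εd|) = 4/13.
So producers capture 4/13 of the subsidy.

Producer share = 4/13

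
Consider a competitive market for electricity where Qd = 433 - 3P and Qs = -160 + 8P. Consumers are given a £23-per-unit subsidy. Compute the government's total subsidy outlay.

Government cost = 81328/11

Pre-subsidy: 433 - 3P = -160 + 8P gives P* = 593/11, Q* = 2984/11.
With the rebate, buyers effectively pay Pb = Ps − 23, where Ps is the price sellers receive.
Demand in terms of Ps becomes Qd = 433 − 3(Ps − 23) = 502 - 3Ps. Setting this equal to supply: 502 - 3Ps = -160 + 8Ps, so Ps = 662/11.
Buyers pay Pb = 662/11 − 23 = 409/11; Q' = -160 + 8·(662/11) = 3536/11.
Government outlay = subsidy × quantity = 23 × 3536/11 = 81328/11.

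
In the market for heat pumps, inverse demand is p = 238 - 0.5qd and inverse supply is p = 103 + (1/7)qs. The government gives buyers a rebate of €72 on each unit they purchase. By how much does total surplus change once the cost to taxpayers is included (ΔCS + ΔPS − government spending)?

Pre-subsidy: 238 - 0.5q = 103 + (1/7)q gives q* = 210 and p* = 133.
With the rebate, buyers effectively pay pb = ps − 72, where ps is the price sellers receive.
On the curves, pb = 238 - 0.5q and ps = 103 + (1/7)q; the wedge ps − pb = 72 gives 103 + (1/7)q − (238 - 0.5q) = 72, so q' = 322.
Then pb = 238 − 0.5·322 = 77 and ps = 103 + (1/7)·322 = 149.
ΔCS = ½(210 + 322)(133 − 77) = 14896; ΔPS = ½(210 + 322)(149 − 133) = 4256.
Government spending = 72 × 322 = 23184.
Net change = 14896 + 4256 − 23184 = -4032. The loss equals the DWL triangle ½·72·112.

Net change in total surplus = -€4032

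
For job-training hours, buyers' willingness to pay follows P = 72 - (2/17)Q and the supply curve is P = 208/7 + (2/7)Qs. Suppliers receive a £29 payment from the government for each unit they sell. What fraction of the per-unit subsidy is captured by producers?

Producer share = 17/24

Pre-subsidy: 72 - (2/17)Q = 208/7 + (2/7)Q gives Q* = 629/6 and P* = 179/3.
With the subsidy, sellers receive Ps = Pb + 29 for each unit, where Pb is the price buyers pay.
On the curves, Pb = 72 - (2/17)Q and Ps = 208/7 + (2/7)Q; the wedge Ps − Pb = 29 gives 208/7 + (2/7)Q − (72 - (2/17)Q) = 29, so Q' = 8483/48.
Then Pb = 72 − (2/17)·(8483/48) = 1229/24 and Ps = 208/7 + (2/7)·(8483/48) = 1925/24.
Buyers' price falls by P* − Pb = 179/3 − 1229/24 = 203/24; sellers' price rises by Ps − P* = 1925/24 − 179/3 = 493/24.
So producers capture (493/24)/29 = 17/24 of each unit of subsidy.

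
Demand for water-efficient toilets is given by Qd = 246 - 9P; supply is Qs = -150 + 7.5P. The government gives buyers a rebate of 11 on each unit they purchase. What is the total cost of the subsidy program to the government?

Government cost = 825

Pre-subsidy: 246 - 9P = -150 + 7.5P gives P* = 24, Q* = 30.
With the rebate, buyers effectively pay Pb = Ps − 11, where Ps is the price sellers receive.
Demand in terms of Ps becomes Qd = 246 − 9(Ps − 11) = 345 - 9Ps. Setting this equal to supply: 345 - 9Ps = -150 + 7.5Ps, so Ps = 30.
Buyers pay Pb = 30 − 11 = 19; Q' = -150 + 7.5·30 = 75.
Government outlay = subsidy × quantity = 11 × 75 = 825.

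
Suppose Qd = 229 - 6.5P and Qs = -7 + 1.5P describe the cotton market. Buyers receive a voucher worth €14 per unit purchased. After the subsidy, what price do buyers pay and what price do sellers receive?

Pre-subsidy: 229 - 6.5P = -7 + 1.5P gives P* = 29.5, Q* = 37.25.
With the rebate, buyers effectively pay Pb = Ps − 14, where Ps is the price sellers receive.
Demand in terms of Ps becomes Qd = 229 − 6.5(Ps − 14) = 320 - 6.5Ps. Setting this equal to supply: 320 - 6.5Ps = -7 + 1.5Ps, so Ps = 40.875.
Buyers pay Pb = 40.875 − 14 = 26.875; Q' = -7 + 1.5·40.875 = 54.3125.

Buyers pay €26.875; sellers receive €40.875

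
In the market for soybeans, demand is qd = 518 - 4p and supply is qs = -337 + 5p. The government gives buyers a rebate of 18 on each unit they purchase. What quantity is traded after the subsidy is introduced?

q' = 178

Pre-subsidy: 518 - 4p = -337 + 5p gives p* = 95, q* = 138.
With the rebate, buyers effectively pay pb = ps − 18, where ps is the price sellers receive.
Demand in terms of ps becomes qd = 518 − 4(ps − 18) = 590 - 4ps. Setting this equal to supply: 590 - 4ps = -337 + 5ps, so ps = 103.
Buyers pay pb = 103 − 18 = 85; q' = -337 + 5·103 = 178.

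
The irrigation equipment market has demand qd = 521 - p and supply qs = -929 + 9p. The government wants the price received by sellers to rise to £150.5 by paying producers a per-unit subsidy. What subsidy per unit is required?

Required subsidy s = £55 per unit

At a seller price of 150.5, quantity supplied is -929 + 9·150.5 = 425.5.
Buyers absorb 425.5 only when they pay pb with 521 − 1·pb = 425.5, i.e. pb = 95.5.
s = ps − pb = 150.5 − 95.5 = 55.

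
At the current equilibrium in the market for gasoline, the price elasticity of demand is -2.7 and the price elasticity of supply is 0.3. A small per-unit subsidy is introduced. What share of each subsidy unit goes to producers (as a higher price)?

Producer share = 0.9

For a small subsidy around the equilibrium, the benefit split depends on the relative slopes, which at a point are proportional to the elasticities.
Buyer share = εs/(εs + |εd|) = 0.3/(0.3 + 2.7) = 0.1; seller share = |εd|/(εs + |εd|) = 0.9.
So producers capture 0.9 of the subsidy.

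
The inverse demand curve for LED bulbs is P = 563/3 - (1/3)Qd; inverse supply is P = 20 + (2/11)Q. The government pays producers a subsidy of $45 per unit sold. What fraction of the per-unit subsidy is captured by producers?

Producer share = 6/17

Pre-subsidy: 563/3 - (1/3)Q = 20 + (2/11)Q gives Q* = 5533/17 and P* = 1346/17.
With the subsidy, sellers receive Ps = Pb + 45 for each unit, where Pb is the price buyers pay.
On the curves, Pb = 563/3 - (1/3)Q and Ps = 20 + (2/11)Q; the wedge Ps − Pb = 45 gives 20 + (2/11)Q − (563/3 - (1/3)Q) = 45, so Q' = 7018/17.
Then Pb = 563/3 − (1/3)·(7018/17) = 851/17 and Ps = 20 + (2/11)·(7018/17) = 1616/17.
Buyers' price falls by P* − Pb = 1346/17 − 851/17 = 495/17; sellers' price rises by Ps − P* = 1616/17 − 1346/17 = 270/17.
So producers capture (270/17)/45 = 6/17 of each unit of subsidy.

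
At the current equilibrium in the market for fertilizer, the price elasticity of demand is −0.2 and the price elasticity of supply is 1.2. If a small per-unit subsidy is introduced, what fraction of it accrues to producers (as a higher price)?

Producer share = 1/7

For a small subsidy around the equilibrium, the benefit split depends on the relative slopes, which at a point are proportional to the elasticities.
Buyer share = εs/(εs + |εd|) = 1.2/(1.2 + 0.2) = 6/7; seller share = |εd|/(εs + |εd|) = 1/7.
So producers capture 1/7 of the subsidy.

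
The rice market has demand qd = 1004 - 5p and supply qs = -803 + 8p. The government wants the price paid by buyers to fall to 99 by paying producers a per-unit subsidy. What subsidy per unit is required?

At a buyer price of 99, quantity demanded is 1004 − 5·99 = 509.
Sellers supply 509 only when they receive ps with -803 + 8·ps = 509, i.e. ps = 164.
s = ps − pb = 164 − 99 = 65.

Required subsidy s = 65 per unit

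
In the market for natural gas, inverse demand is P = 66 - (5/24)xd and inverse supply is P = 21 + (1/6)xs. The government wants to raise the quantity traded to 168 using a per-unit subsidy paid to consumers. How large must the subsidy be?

At x = 168, from the demand curve buyers pay Pb = 66 − (5/24)·168 = 31; from the supply curve sellers need Ps = 21 + (1/6)·168 = 49.
The subsidy must fill the gap: s = Ps − Pb = 49 − 31 = 18.

Required subsidy s = 18 per unit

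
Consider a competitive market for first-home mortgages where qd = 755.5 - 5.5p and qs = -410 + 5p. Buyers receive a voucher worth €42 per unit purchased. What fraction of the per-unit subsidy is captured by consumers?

Pre-subsidy: 755.5 - 5.5p = -410 + 5p gives p* = 111, q* = 145.
With the rebate, buyers effectively pay pb = ps − 42, where ps is the price sellers receive.
Demand in terms of ps becomes qd = 755.5 − 5.5(ps − 42) = 986.5 - 5.5ps. Setting this equal to supply: 986.5 - 5.5ps = -410 + 5ps, so ps = 133.
Buyers pay pb = 133 − 42 = 91; q' = -410 + 5·133 = 255.
Buyers' price falls by p* − pb = 111 − 91 = 20; sellers' price rises by ps − p* = 133 − 111 = 22.
So consumers capture 20/42 = 10/21 of each unit of subsidy.

Consumer share = 10/21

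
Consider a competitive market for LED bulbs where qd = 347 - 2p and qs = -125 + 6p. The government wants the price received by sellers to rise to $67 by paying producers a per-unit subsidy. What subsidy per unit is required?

At a seller price of 67, quantity supplied is -125 + 6·67 = 277.
Buyers absorb 277 only when they pay pb with 347 − 2·pb = 277, i.e. pb = 35.
s = ps − pb = 67 − 35 = 32.

Required subsidy s = $32 per unit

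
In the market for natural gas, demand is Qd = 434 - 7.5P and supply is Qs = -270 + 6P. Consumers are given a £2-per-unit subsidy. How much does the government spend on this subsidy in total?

Pre-subsidy: 434 - 7.5P = -270 + 6P gives P* = 1408/27, Q* = 386/9.
With the rebate, buyers effectively pay Pb = Ps − 2, where Ps is the price sellers receive.
Demand in terms of Ps becomes Qd = 434 − 7.5(Ps − 2) = 449 - 7.5Ps. Setting this equal to supply: 449 - 7.5Ps = -270 + 6Ps, so Ps = 1438/27.
Buyers pay Pb = 1438/27 − 2 = 1384/27; Q' = -270 + 6·(1438/27) = 446/9.
Government outlay = subsidy × quantity = 2 × 446/9 = 892/9.

Government cost = 892/9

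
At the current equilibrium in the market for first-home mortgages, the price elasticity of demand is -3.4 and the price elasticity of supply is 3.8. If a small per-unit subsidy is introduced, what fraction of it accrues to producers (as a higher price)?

Producer share = 17/36

For a small subsidy around the equilibrium, the benefit split depends on the relative slopes, which at a point are proportional to the elasticities.
Buyer share = εs/(εs + |εd|) = 3.8/(3.8 + 3.4) = 19/36; seller share = |εd|/(εs + |εd|) = 17/36.
So producers capture 17/36 of the subsidy.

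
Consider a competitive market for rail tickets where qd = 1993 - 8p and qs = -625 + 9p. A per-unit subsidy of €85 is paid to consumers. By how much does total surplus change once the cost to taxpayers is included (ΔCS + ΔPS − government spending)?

Pre-subsidy: 1993 - 8p = -625 + 9p gives p* = 154, q* = 761.
With the rebate, buyers effectively pay pb = ps − 85, where ps is the price sellers receive.
Demand in terms of ps becomes qd = 1993 − 8(ps − 85) = 2673 - 8ps. Setting this equal to supply: 2673 - 8ps = -625 + 9ps, so ps = 194.
Buyers pay pb = 194 − 85 = 109; q' = -625 + 9·194 = 1121.
ΔCS = ½(761 + 1121)(154 − 109) = 42345; ΔPS = ½(761 + 1121)(194 − 154) = 37640.
Government spending = 85 × 1121 = 95285.
Net change = 42345 + 37640 − 95285 = -15300. The loss equals the DWL triangle ½·85·360.

Net change in total surplus = -€15300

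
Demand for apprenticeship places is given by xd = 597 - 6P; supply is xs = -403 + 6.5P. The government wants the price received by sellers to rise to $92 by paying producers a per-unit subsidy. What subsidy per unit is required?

Required subsidy s = $25 per unit

At a seller price of 92, quantity supplied is -403 + 6.5·92 = 195.
Buyers absorb 195 only when they pay Pb with 597 − 6·Pb = 195, i.e. Pb = 67.
s = Ps − Pb = 92 − 67 = 25.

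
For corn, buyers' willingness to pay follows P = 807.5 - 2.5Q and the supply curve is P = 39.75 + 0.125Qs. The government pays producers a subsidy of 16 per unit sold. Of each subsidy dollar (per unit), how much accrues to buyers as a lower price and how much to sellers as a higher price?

Buyers gain 320/21 per unit; sellers gain 16/21 per unit

Pre-subsidy: 807.5 - 2.5Q = 39.75 + 0.125Q gives Q* = 6142/21 and P* = 3205/42.
With the subsidy, sellers receive Ps = Pb + 16 for each unit, where Pb is the price buyers pay.
On the curves, Pb = 807.5 - 2.5Q and Ps = 39.75 + 0.125Q; the wedge Ps − Pb = 16 gives 39.75 + 0.125Q − (807.5 - 2.5Q) = 16, so Q' = 2090/7.
Then Pb = 807.5 − 2.5·(2090/7) = 855/14 and Ps = 39.75 + 0.125·(2090/7) = 1079/14.
Buyers' price falls by P* − Pb = 3205/42 − 855/14 = 320/21; sellers' price rises by Ps − P* = 1079/14 − 3205/42 = 16/21.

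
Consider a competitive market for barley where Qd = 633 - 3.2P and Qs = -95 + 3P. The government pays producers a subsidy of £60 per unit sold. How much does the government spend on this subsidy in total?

Pre-subsidy: 633 - 3.2P = -95 + 3P gives P* = 3640/31, Q* = 7975/31.
With the subsidy, sellers receive Ps = Pb + 60 for each unit, where Pb is the price buyers pay.
Supply in terms of Pb becomes Qs = -95 + 3(Pb + 60) = 85 + 3Pb. Setting this equal to demand: 633 - 3.2Pb = 85 + 3Pb, so Pb = 2740/31.
Sellers receive Ps = 2740/31 + 60 = 4600/31; Q' = 633 − 3.2·(2740/31) = 10855/31.
Government outlay = subsidy × quantity = 60 × 10855/31 = 651300/31.

Government cost = 651300/31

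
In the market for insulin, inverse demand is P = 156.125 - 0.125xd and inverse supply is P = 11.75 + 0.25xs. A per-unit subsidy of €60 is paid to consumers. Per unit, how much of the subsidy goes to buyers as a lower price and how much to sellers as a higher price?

Buyers gain €20 per unit; sellers gain €40 per unit

Pre-subsidy: 156.125 - 0.125x = 11.75 + 0.25x gives x* = 385 and P* = 108.
With the rebate, buyers effectively pay Pb = Ps − 60, where Ps is the price sellers receive.
On the curves, Pb = 156.125 - 0.125x and Ps = 11.75 + 0.25x; the wedge Ps − Pb = 60 gives 11.75 + 0.25x − (156.125 - 0.125x) = 60, so x' = 545.
Then Pb = 156.125 − 0.125·545 = 88 and Ps = 11.75 + 0.25·545 = 148.
Buyers' price falls by P* − Pb = 108 − 88 = 20; sellers' price rises by Ps − P* = 148 − 108 = 40.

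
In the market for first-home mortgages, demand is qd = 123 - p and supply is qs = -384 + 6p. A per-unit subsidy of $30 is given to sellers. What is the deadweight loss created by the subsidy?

Pre-subsidy: 123 - p = -384 + 6p gives p* = 507/7, q* = 354/7.
With the subsidy, sellers receive ps = pb + 30 for each unit, where pb is the price buyers pay.
Supply in terms of pb becomes qs = -384 + 6(pb + 30) = -204 + 6pb. Setting this equal to demand: 123 - pb = -204 + 6pb, so pb = 327/7.
Sellers receive ps = 327/7 + 30 = 537/7; q' = 123 − 1·(327/7) = 534/7.
The subsidy expands output by 534/7 − 354/7 = 180/7 past the efficient level; on those units the gap between marginal cost and willingness to pay runs from 0 up to 30.
DWL = ½ × 30 × 180/7 = 2700/7.

Deadweight loss = 2700/7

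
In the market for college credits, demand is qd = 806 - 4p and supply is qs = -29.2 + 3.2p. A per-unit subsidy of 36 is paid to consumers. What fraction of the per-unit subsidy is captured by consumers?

Pre-subsidy: 806 - 4p = -29.2 + 3.2p gives p* = 116, q* = 342.
With the rebate, buyers effectively pay pb = ps − 36, where ps is the price sellers receive.
Demand in terms of ps becomes qd = 806 − 4(ps − 36) = 950 - 4ps. Setting this equal to supply: 950 - 4ps = -29.2 + 3.2ps, so ps = 136.
Buyers pay pb = 136 − 36 = 100; q' = -29.2 + 3.2·136 = 406.
Buyers' price falls by p* − pb = 116 − 100 = 16; sellers' price rises by ps − p* = 136 − 116 = 20.
So consumers capture 16/36 = 4/9 of each unit of subsidy.

Consumer share = 4/9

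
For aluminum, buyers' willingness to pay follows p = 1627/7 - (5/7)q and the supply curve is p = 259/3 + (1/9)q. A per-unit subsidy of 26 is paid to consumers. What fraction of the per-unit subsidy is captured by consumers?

Pre-subsidy: 1627/7 - (5/7)q = 259/3 + (1/9)q gives q* = 177 and p* = 106.
With the rebate, buyers effectively pay pb = ps − 26, where ps is the price sellers receive.
On the curves, pb = 1627/7 - (5/7)q and ps = 259/3 + (1/9)q; the wedge ps − pb = 26 gives 259/3 + (1/9)q − (1627/7 - (5/7)q) = 26, so q' = 208.5.
Then pb = 1627/7 − (5/7)·208.5 = 83.5 and ps = 259/3 + (1/9)·208.5 = 109.5.
Buyers' price falls by p* − pb = 106 − 83.5 = 22.5; sellers' price rises by ps − p* = 109.5 − 106 = 3.5.
So consumers capture 22.5/26 = 45/52 of each unit of subsidy.

Consumer share = 45/52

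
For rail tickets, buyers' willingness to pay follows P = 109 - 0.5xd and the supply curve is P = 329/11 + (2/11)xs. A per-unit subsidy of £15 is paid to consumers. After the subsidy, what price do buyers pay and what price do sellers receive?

Buyers pay £40; sellers receive £55

Pre-subsidy: 109 - 0.5x = 329/11 + (2/11)x gives x* = 116 and P* = 51.
With the rebate, buyers effectively pay Pb = Ps − 15, where Ps is the price sellers receive.
On the curves, Pb = 109 - 0.5x and Ps = 329/11 + (2/11)x; the wedge Ps − Pb = 15 gives 329/11 + (2/11)x − (109 - 0.5x) = 15, so x' = 138.
Then Pb = 109 − 0.5·138 = 40 and Ps = 329/11 + (2/11)·138 = 55.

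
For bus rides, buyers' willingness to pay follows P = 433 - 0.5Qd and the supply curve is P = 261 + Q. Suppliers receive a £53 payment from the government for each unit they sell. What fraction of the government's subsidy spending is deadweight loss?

Pre-subsidy: 433 - 0.5Q = 261 + Q gives Q* = 344/3 and P* = 1127/3.
With the subsidy, sellers receive Ps = Pb + 53 for each unit, where Pb is the price buyers pay.
On the curves, Pb = 433 - 0.5Q and Ps = 261 + Q; the wedge Ps − Pb = 53 gives 261 + Q − (433 - 0.5Q) = 53, so Q' = 150.
Then Pb = 433 − 0.5·150 = 358 and Ps = 261 + 1·150 = 411.
ΔCS = ½(344/3 + 150)(1127/3 − 358) = 21041/9; ΔPS = ½(344/3 + 150)(411 − 1127/3) = 42082/9.
Government spending = 53 × 150 = 7950.
DWL = ½ × 53 × (150 − 344/3) = 2809/3; fraction = (2809/3) / 7950 = 53/450.

DWL / government spending = 53/450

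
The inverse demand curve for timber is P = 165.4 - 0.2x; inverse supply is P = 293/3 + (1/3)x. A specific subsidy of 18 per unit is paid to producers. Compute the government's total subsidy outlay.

Pre-subsidy: 165.4 - 0.2x = 293/3 + (1/3)x gives x* = 127 and P* = 140.
With the subsidy, sellers receive Ps = Pb + 18 for each unit, where Pb is the price buyers pay.
On the curves, Pb = 165.4 - 0.2x and Ps = 293/3 + (1/3)x; the wedge Ps − Pb = 18 gives 293/3 + (1/3)x − (165.4 - 0.2x) = 18, so x' = 160.75.
Then Pb = 165.4 − 0.2·160.75 = 133.25 and Ps = 293/3 + (1/3)·160.75 = 151.25.
Government outlay = subsidy × quantity = 18 × 160.75 = 2893.5.

Government cost = 2893.5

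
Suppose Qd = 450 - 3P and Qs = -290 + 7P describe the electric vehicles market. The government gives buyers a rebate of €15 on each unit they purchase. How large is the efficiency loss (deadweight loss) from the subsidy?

Deadweight loss = €236.25

Pre-subsidy: 450 - 3P = -290 + 7P gives P* = 74, Q* = 228.
With the rebate, buyers effectively pay Pb = Ps − 15, where Ps is the price sellers receive.
Demand in terms of Ps becomes Qd = 450 − 3(Ps − 15) = 495 - 3Ps. Setting this equal to supply: 495 - 3Ps = -290 + 7Ps, so Ps = 78.5.
Buyers pay Pb = 78.5 − 15 = 63.5; Q' = -290 + 7·78.5 = 259.5.
The subsidy expands output by 259.5 − 228 = 31.5 past the efficient level; on those units the gap between marginal cost and willingness to pay runs from 0 up to 15.
DWL = ½ × 15 × 31.5 = 236.25.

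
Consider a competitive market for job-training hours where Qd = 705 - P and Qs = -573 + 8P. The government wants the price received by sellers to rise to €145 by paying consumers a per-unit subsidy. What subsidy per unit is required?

Required subsidy s = €27 per unit

At a seller price of 145, quantity supplied is -573 + 8·145 = 587.
Buyers absorb 587 only when they pay Pb with 705 − 1·Pb = 587, i.e. Pb = 118.
s = Ps − Pb = 145 − 118 = 27.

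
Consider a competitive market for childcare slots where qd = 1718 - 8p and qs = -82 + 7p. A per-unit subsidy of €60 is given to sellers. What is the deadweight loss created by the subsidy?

Deadweight loss = €6720

Pre-subsidy: 1718 - 8p = -82 + 7p gives p* = 120, q* = 758.
With the subsidy, sellers receive ps = pb + 60 for each unit, where pb is the price buyers pay.
Supply in terms of pb becomes qs = -82 + 7(pb + 60) = 338 + 7pb. Setting this equal to demand: 1718 - 8pb = 338 + 7pb, so pb = 92.
Sellers receive ps = 92 + 60 = 152; q' = 1718 − 8·92 = 982.
The subsidy expands output by 982 − 758 = 224 past the efficient level; on those units the gap between marginal cost and willingness to pay runs from 0 up to 60.
DWL = ½ × 60 × 224 = 6720.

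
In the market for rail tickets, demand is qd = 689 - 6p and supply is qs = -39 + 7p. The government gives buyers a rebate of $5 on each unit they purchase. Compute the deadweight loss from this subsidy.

Deadweight loss = 525/13

Pre-subsidy: 689 - 6p = -39 + 7p gives p* = 56, q* = 353.
With the rebate, buyers effectively pay pb = ps − 5, where ps is the price sellers receive.
Demand in terms of ps becomes qd = 689 − 6(ps − 5) = 719 - 6ps. Setting this equal to supply: 719 - 6ps = -39 + 7ps, so ps = 758/13.
Buyers pay pb = 758/13 − 5 = 693/13; q' = -39 + 7·(758/13) = 4799/13.
The subsidy expands output by 4799/13 − 353 = 210/13 past the efficient level; on those units the gap between marginal cost and willingness to pay runs from 0 up to 5.
DWL = ½ × 5 × 210/13 = 525/13.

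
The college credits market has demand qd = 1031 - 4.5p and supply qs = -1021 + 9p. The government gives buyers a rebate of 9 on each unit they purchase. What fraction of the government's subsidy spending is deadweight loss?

Pre-subsidy: 1031 - 4.5p = -1021 + 9p gives p* = 152, q* = 347.
With the rebate, buyers effectively pay pb = ps − 9, where ps is the price sellers receive.
Demand in terms of ps becomes qd = 1031 − 4.5(ps − 9) = 1071.5 - 4.5ps. Setting this equal to supply: 1071.5 - 4.5ps = -1021 + 9ps, so ps = 155.
Buyers pay pb = 155 − 9 = 146; q' = -1021 + 9·155 = 374.
ΔCS = ½(347 + 374)(152 − 146) = 2163; ΔPS = ½(347 + 374)(155 − 152) = 1081.5.
Government spending = 9 × 374 = 3366.
DWL = ½ × 9 × (374 − 347) = 121.5; fraction = 121.5 / 3366 = 27/748.

DWL / government spending = 27/748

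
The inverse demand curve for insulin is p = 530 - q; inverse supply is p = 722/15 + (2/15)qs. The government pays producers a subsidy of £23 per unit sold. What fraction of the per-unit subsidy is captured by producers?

Pre-subsidy: 530 - q = 722/15 + (2/15)q gives q* = 7228/17 and p* = 1782/17.
With the subsidy, sellers receive ps = pb + 23 for each unit, where pb is the price buyers pay.
On the curves, pb = 530 - q and ps = 722/15 + (2/15)q; the wedge ps − pb = 23 gives 722/15 + (2/15)q − (530 - q) = 23, so q' = 7573/17.
Then pb = 530 − 1·(7573/17) = 1437/17 and ps = 722/15 + (2/15)·(7573/17) = 1828/17.
Buyers' price falls by p* − pb = 1782/17 − 1437/17 = 345/17; sellers' price rises by ps − p* = 1828/17 − 1782/17 = 46/17.
So producers capture (46/17)/23 = 2/17 of each unit of subsidy.

Producer share = 2/17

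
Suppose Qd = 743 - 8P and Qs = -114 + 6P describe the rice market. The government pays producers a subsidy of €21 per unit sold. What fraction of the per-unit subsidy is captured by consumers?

Consumer share = 3/7

Pre-subsidy: 743 - 8P = -114 + 6P gives P* = 857/14, Q* = 1773/7.
With the subsidy, sellers receive Ps = Pb + 21 for each unit, where Pb is the price buyers pay.
Supply in terms of Pb becomes Qs = -114 + 6(Pb + 21) = 12 + 6Pb. Setting this equal to demand: 743 - 8Pb = 12 + 6Pb, so Pb = 731/14.
Sellers receive Ps = 731/14 + 21 = 1025/14; Q' = 743 − 8·(731/14) = 2277/7.
Buyers' price falls by P* − Pb = 857/14 − 731/14 = 9; sellers' price rises by Ps − P* = 1025/14 − 857/14 = 12.
So consumers capture 9/21 = 3/7 of each unit of subsidy.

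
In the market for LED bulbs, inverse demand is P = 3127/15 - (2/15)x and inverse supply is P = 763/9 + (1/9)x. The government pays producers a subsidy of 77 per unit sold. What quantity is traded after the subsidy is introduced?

x' = 821

Pre-subsidy: 3127/15 - (2/15)x = 763/9 + (1/9)x gives x* = 506 and P* = 141.
With the subsidy, sellers receive Ps = Pb + 77 for each unit, where Pb is the price buyers pay.
On the curves, Pb = 3127/15 - (2/15)x and Ps = 763/9 + (1/9)x; the wedge Ps − Pb = 77 gives 763/9 + (1/9)x − (3127/15 - (2/15)x) = 77, so x' = 821.
Then Pb = 3127/15 − (2/15)·821 = 99 and Ps = 763/9 + (1/9)·821 = 176.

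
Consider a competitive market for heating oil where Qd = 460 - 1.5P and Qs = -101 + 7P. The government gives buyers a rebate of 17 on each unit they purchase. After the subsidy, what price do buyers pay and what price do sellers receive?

Buyers pay 52; sellers receive 69

Pre-subsidy: 460 - 1.5P = -101 + 7P gives P* = 66, Q* = 361.
With the rebate, buyers effectively pay Pb = Ps − 17, where Ps is the price sellers receive.
Demand in terms of Ps becomes Qd = 460 − 1.5(Ps − 17) = 485.5 - 1.5Ps. Setting this equal to supply: 485.5 - 1.5Ps = -101 + 7Ps, so Ps = 69.
Buyers pay Pb = 69 − 17 = 52; Q' = -101 + 7·69 = 382.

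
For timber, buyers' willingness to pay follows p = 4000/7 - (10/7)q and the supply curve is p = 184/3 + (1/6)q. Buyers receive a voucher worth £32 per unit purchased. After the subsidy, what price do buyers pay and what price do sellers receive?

Pre-subsidy: 4000/7 - (10/7)q = 184/3 + (1/6)q gives q* = 21424/67 and p* = 7680/67.
With the rebate, buyers effectively pay pb = ps − 32, where ps is the price sellers receive.
On the curves, pb = 4000/7 - (10/7)q and ps = 184/3 + (1/6)q; the wedge ps − pb = 32 gives 184/3 + (1/6)q − (4000/7 - (10/7)q) = 32, so q' = 22768/67.
Then pb = 4000/7 − (10/7)·(22768/67) = 5760/67 and ps = 184/3 + (1/6)·(22768/67) = 7904/67.

Buyers pay 5760/67; sellers receive 7904/67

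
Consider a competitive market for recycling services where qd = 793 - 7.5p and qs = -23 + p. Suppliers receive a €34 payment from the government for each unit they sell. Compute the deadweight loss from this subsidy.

Deadweight loss = €510

Pre-subsidy: 793 - 7.5p = -23 + p gives p* = 96, q* = 73.
With the subsidy, sellers receive ps = pb + 34 for each unit, where pb is the price buyers pay.
Supply in terms of pb becomes qs = -23 + 1(pb + 34) = 11 + pb. Setting this equal to demand: 793 - 7.5pb = 11 + pb, so pb = 92.
Sellers receive ps = 92 + 34 = 126; q' = 793 − 7.5·92 = 103.
The subsidy expands output by 103 − 73 = 30 past the efficient level; on those units the gap between marginal cost and willingness to pay runs from 0 up to 34.
DWL = ½ × 34 × 30 = 510.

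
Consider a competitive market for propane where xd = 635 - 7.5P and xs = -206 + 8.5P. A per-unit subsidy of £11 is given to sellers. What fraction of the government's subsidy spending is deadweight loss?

DWL / government spending = 561/7286

Pre-subsidy: 635 - 7.5P = -206 + 8.5P gives P* = 52.5625, x* = 240.78125.
With the subsidy, sellers receive Ps = Pb + 11 for each unit, where Pb is the price buyers pay.
Supply in terms of Pb becomes xs = -206 + 8.5(Pb + 11) = -112.5 + 8.5Pb. Setting this equal to demand: 635 - 7.5Pb = -112.5 + 8.5Pb, so Pb = 46.71875.
Sellers receive Ps = 46.71875 + 11 = 57.71875; x' = 635 − 7.5·46.71875 = 284.609375.
ΔCS = ½(240.78125 + 284.609375)(52.5625 − 46.71875) = 1535.125732421875; ΔPS = ½(240.78125 + 284.609375)(57.71875 − 52.5625) = 1354.522705078125.
Government spending = 11 × 284.609375 = 3130.703125.
DWL = ½ × 11 × (284.609375 − 240.78125) = 241.0546875; fraction = 241.0546875 / 3130.703125 = 561/7286.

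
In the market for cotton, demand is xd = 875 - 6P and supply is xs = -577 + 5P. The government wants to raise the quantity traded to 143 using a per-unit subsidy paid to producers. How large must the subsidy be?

At x = 143, invert demand for the buyer price: Pb = (875 − 143)/6 = 122; invert supply for the seller price: Ps = (143 − (-577))/5 = 144.
The subsidy must fill the gap: s = Ps − Pb = 144 − 122 = 22.

Required subsidy s = 22 per unit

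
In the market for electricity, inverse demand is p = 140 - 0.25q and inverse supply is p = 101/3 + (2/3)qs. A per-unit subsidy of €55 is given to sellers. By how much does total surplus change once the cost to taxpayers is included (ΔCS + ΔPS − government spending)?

Net change in total surplus = -€1650

Pre-subsidy: 140 - 0.25q = 101/3 + (2/3)q gives q* = 116 and p* = 111.
With the subsidy, sellers receive ps = pb + 55 for each unit, where pb is the price buyers pay.
On the curves, pb = 140 - 0.25q and ps = 101/3 + (2/3)q; the wedge ps − pb = 55 gives 101/3 + (2/3)q − (140 - 0.25q) = 55, so q' = 176.
Then pb = 140 − 0.25·176 = 96 and ps = 101/3 + (2/3)·176 = 151.
ΔCS = ½(116 + 176)(111 − 96) = 2190; ΔPS = ½(116 + 176)(151 − 111) = 5840.
Government spending = 55 × 176 = 9680.
Net change = 2190 + 5840 − 9680 = -1650. The loss equals the DWL triangle ½·55·60.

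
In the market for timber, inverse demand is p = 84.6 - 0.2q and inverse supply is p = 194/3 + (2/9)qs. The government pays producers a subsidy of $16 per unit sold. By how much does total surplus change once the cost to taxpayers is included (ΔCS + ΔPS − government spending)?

Net change in total surplus = -5760/19

Pre-subsidy: 84.6 - 0.2q = 194/3 + (2/9)q gives q* = 897/19 and p* = 1428/19.
With the subsidy, sellers receive ps = pb + 16 for each unit, where pb is the price buyers pay.
On the curves, pb = 84.6 - 0.2q and ps = 194/3 + (2/9)q; the wedge ps − pb = 16 gives 194/3 + (2/9)q − (84.6 - 0.2q) = 16, so q' = 1617/19.
Then pb = 84.6 − 0.2·(1617/19) = 1284/19 and ps = 194/3 + (2/9)·(1617/19) = 1588/19.
ΔCS = ½(897/19 + 1617/19)(1428/19 − 1284/19) = 181008/361; ΔPS = ½(897/19 + 1617/19)(1588/19 − 1428/19) = 201120/361.
Government spending = 16 × 1617/19 = 25872/19.
Net change = 181008/361 + 201120/361 − 25872/19 = -5760/19. The loss equals the DWL triangle ½·16·720/19.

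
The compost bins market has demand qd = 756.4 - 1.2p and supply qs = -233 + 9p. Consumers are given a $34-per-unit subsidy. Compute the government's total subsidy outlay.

Pre-subsidy: 756.4 - 1.2p = -233 + 9p gives p* = 97, q* = 640.
With the rebate, buyers effectively pay pb = ps − 34, where ps is the price sellers receive.
Demand in terms of ps becomes qd = 756.4 − 1.2(ps − 34) = 797.2 - 1.2ps. Setting this equal to supply: 797.2 - 1.2ps = -233 + 9ps, so ps = 101.
Buyers pay pb = 101 − 34 = 67; q' = -233 + 9·101 = 676.
Government outlay = subsidy × quantity = 34 × 676 = 22984.

Government cost = $22984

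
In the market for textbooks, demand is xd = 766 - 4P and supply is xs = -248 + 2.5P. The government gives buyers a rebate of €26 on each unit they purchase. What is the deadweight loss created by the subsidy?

Pre-subsidy: 766 - 4P = -248 + 2.5P gives P* = 156, x* = 142.
With the rebate, buyers effectively pay Pb = Ps − 26, where Ps is the price sellers receive.
Demand in terms of Ps becomes xd = 766 − 4(Ps − 26) = 870 - 4Ps. Setting this equal to supply: 870 - 4Ps = -248 + 2.5Ps, so Ps = 172.
Buyers pay Pb = 172 − 26 = 146; x' = -248 + 2.5·172 = 182.
The subsidy expands output by 182 − 142 = 40 past the efficient level; on those units the gap between marginal cost and willingness to pay runs from 0 up to 26.
DWL = ½ × 26 × 40 = 520.

Deadweight loss = €520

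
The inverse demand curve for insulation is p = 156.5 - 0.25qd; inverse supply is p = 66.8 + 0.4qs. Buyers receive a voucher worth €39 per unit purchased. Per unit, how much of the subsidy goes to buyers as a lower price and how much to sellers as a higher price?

Buyers gain €15 per unit; sellers gain €24 per unit

Pre-subsidy: 156.5 - 0.25q = 66.8 + 0.4q gives q* = 138 and p* = 122.
With the rebate, buyers effectively pay pb = ps − 39, where ps is the price sellers receive.
On the curves, pb = 156.5 - 0.25q and ps = 66.8 + 0.4q; the wedge ps − pb = 39 gives 66.8 + 0.4q − (156.5 - 0.25q) = 39, so q' = 198.
Then pb = 156.5 − 0.25·198 = 107 and ps = 66.8 + 0.4·198 = 146.
Buyers' price falls by p* − pb = 122 − 107 = 15; sellers' price rises by ps − p* = 146 − 122 = 24.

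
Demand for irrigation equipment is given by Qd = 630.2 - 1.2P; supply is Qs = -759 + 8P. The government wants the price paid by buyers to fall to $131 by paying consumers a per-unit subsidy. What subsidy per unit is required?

At a buyer price of 131, quantity demanded is 630.2 − 1.2·131 = 473.
Sellers supply 473 only when they receive Ps with -759 + 8·Ps = 473, i.e. Ps = 154.
s = Ps − Pb = 154 − 131 = 23.

Required subsidy s = $23 per unit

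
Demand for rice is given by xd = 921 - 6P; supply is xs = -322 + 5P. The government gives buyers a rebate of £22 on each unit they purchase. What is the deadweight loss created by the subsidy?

Pre-subsidy: 921 - 6P = -322 + 5P gives P* = 113, x* = 243.
With the rebate, buyers effectively pay Pb = Ps − 22, where Ps is the price sellers receive.
Demand in terms of Ps becomes xd = 921 − 6(Ps − 22) = 1053 - 6Ps. Setting this equal to supply: 1053 - 6Ps = -322 + 5Ps, so Ps = 125.
Buyers pay Pb = 125 − 22 = 103; x' = -322 + 5·125 = 303.
The subsidy expands output by 303 − 243 = 60 past the efficient level; on those units the gap between marginal cost and willingness to pay runs from 0 up to 22.
DWL = ½ × 22 × 60 = 660.

Deadweight loss = £660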